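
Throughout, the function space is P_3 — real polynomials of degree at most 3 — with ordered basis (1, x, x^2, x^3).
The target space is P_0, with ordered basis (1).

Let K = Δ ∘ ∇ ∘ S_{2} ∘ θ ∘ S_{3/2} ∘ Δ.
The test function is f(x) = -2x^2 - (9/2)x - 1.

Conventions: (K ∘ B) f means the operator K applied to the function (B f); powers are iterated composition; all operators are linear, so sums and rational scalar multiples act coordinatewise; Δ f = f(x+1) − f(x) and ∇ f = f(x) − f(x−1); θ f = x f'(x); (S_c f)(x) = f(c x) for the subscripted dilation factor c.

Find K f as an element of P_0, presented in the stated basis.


the result is g(x) = 0

Δ f = -4x - 13/2
S_{3/2} Δ f = -6x - 13/2
θ S_{3/2} Δ f = -6x
S_{2} (θ ∘ S_{3/2} ∘ Δ) f = -12x
∇ S_{2} (θ ∘ S_{3/2} ∘ Δ) f = -12
Δ ∇ S_{2} (θ ∘ S_{3/2} ∘ Δ) f = 0


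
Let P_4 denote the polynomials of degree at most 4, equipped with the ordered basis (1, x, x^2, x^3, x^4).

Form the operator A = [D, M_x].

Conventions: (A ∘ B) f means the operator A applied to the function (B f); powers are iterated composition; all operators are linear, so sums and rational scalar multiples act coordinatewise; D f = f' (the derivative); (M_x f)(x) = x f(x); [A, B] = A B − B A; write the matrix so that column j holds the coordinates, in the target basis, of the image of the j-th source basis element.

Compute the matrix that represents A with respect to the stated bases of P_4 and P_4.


image of 1: 1
image of x: x
image of x^2: x^2
image of x^3: x^3
image of x^4: x^4
each image's coordinates form column j of the matrix

the matrix is [[1, 0, 0, 0, 0]; [0, 1, 0, 0, 0]; [0, 0, 1, 0, 0]; [0, 0, 0, 1, 0]; [0, 0, 0, 0, 1]] (rows listed top to bottom)


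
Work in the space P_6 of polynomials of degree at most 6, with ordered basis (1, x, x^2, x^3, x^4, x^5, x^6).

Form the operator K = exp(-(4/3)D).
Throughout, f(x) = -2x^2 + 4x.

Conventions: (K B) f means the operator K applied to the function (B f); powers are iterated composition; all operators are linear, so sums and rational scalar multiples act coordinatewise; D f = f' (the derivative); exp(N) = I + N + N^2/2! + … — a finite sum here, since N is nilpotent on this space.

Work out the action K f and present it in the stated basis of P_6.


order-1 term: (16/3)x - 16/3
order-2 term: -32/9
the series for exp(-(4/3)D) f terminates at order 2
exp(-(4/3)D) f = -2x^2 + (28/3)x - 80/9

g(x) = -2x^2 + (28/3)x - 80/9


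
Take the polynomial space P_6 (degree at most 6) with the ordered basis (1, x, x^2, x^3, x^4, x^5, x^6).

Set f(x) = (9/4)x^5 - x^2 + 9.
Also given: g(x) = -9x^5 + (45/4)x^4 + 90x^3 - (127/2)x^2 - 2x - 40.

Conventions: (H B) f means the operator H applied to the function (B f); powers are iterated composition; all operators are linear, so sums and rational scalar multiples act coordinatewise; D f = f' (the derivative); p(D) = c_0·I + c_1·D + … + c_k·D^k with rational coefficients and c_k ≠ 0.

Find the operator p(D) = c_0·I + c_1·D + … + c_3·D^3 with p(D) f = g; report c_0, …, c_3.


p(D) = -4·I + D + 2·D^2 − (1/2)·D^3, i.e. c_0 = -4, c_1 = 1, c_2 = 2, c_3 = -1/2

D^0 f = (9/4)x^5 - x^2 + 9
D^1 f = (45/4)x^4 - 2x
D^2 f = 45x^3 - 2
D^3 f = 135x^2
matching coefficients of g against c_0 f + c_1 Df + … from the top degree down determines the c_i
solution: c_0 = -4, c_1 = 1, c_2 = 2, c_3 = -1/2


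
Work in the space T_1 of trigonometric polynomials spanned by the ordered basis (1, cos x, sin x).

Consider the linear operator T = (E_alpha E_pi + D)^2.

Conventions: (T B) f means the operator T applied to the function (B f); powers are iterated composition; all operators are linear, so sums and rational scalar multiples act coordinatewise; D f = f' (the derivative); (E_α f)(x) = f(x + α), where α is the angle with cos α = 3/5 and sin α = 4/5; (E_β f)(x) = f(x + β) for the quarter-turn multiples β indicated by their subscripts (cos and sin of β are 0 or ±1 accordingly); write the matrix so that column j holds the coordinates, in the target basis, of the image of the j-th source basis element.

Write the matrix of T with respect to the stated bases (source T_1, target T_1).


the matrix is [[1, 0, 0]; [0, 8/25, -6/25]; [0, 6/25, 8/25]] (rows listed top to bottom)

image of 1: 1
image of cos x: (8/25)cos x + (6/25)sin x
image of sin x: -(6/25)cos x + (8/25)sin x
each image's coordinates form column j of the matrix


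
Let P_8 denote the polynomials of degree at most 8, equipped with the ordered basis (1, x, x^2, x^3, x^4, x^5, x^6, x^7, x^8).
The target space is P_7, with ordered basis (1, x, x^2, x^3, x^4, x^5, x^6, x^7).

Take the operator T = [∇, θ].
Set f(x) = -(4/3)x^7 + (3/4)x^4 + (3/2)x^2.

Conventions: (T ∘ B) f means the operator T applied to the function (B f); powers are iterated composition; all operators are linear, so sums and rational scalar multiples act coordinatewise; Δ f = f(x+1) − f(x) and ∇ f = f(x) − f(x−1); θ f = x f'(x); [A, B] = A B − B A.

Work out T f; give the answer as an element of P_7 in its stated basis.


g(x) = -(28/3)x^6 + 56x^5 - 140x^4 + (569/3)x^3 - 149x^2 + 68x - 46/3

θ f = -(28/3)x^7 + 3x^4 + 3x^2
∇ θ f = -(196/3)x^6 + 196x^5 - (980/3)x^4 + (1016/3)x^3 - 214x^2 + (250/3)x - 46/3
∇ f = -(28/3)x^6 + 28x^5 - (140/3)x^4 + (149/3)x^3 - (65/2)x^2 + (46/3)x - 43/12
θ ∇ f = -56x^6 + 140x^5 - (560/3)x^4 + 149x^3 - 65x^2 + (46/3)x
[∇, θ] f = -(28/3)x^6 + 56x^5 - 140x^4 + (569/3)x^3 - 149x^2 + 68x - 46/3


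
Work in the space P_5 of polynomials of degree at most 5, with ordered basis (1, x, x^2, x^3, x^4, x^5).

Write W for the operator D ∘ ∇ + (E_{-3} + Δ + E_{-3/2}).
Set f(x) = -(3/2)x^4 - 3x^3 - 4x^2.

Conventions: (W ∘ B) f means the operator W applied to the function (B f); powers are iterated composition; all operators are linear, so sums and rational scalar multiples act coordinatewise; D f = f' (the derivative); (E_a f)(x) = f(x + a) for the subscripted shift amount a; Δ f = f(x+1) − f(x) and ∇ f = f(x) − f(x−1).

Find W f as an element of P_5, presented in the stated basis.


the image equals g(x) = -3x^4 + 15x^3 - (419/4)x^2 + 94x - 3087/32

∇ f = -6x^3 - 5x + 5/2
D ∇ f = -18x^2 - 5
E_{-3} f = -(3/2)x^4 + 15x^3 - 58x^2 + 105x - 153/2
Δ f = -6x^3 - 18x^2 - 23x - 17/2
E_{-3/2} f = -(3/2)x^4 + 6x^3 - (43/4)x^2 + 12x - 207/32
(E_{-3} + Δ + E_{-3/2}) f = -3x^4 + 15x^3 - (347/4)x^2 + 94x - 2927/32
(D ∘ ∇ + (E_{-3} + Δ + E_{-3/2})) f = -3x^4 + 15x^3 - (419/4)x^2 + 94x - 3087/32


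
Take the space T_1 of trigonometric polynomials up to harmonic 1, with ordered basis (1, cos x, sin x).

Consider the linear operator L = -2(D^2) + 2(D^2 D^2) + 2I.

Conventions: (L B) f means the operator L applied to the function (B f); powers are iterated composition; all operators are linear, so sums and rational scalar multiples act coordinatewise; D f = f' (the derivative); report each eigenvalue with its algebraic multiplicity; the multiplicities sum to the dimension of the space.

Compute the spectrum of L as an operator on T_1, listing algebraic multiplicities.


image of 1: 2
image of cos x: 6cos x
image of sin x: 6sin x
the matrix is diagonal; its diagonal is (2, 6, 6)
for a triangular matrix the eigenvalues are the diagonal entries, with algebraic multiplicity their repetition count

λ = 2 (multiplicity 1), λ = 6 (multiplicity 2)


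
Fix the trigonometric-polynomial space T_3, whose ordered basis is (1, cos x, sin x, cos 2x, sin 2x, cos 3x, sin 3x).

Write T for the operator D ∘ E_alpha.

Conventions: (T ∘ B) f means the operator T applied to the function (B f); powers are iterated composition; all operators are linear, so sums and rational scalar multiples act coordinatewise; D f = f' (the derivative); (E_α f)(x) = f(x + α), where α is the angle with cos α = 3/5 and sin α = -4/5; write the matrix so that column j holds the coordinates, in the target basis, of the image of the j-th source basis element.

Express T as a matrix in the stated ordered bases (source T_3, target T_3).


image of 1: 0
image of cos x: (4/5)cos x - (3/5)sin x
image of sin x: (3/5)cos x + (4/5)sin x
image of cos 2x: (48/25)cos 2x + (14/25)sin 2x
image of sin 2x: -(14/25)cos 2x + (48/25)sin 2x
image of cos 3x: (132/125)cos 3x + (351/125)sin 3x
image of sin 3x: -(351/125)cos 3x + (132/125)sin 3x
each image's coordinates form column j of the matrix

the matrix is [[0, 0, 0, 0, 0, 0, 0]; [0, 4/5, 3/5, 0, 0, 0, 0]; [0, -3/5, 4/5, 0, 0, 0, 0]; [0, 0, 0, 48/25, -14/25, 0, 0]; [0, 0, 0, 14/25, 48/25, 0, 0]; [0, 0, 0, 0, 0, 132/125, -351/125]; [0, 0, 0, 0, 0, 351/125, 132/125]] (rows listed top to bottom)


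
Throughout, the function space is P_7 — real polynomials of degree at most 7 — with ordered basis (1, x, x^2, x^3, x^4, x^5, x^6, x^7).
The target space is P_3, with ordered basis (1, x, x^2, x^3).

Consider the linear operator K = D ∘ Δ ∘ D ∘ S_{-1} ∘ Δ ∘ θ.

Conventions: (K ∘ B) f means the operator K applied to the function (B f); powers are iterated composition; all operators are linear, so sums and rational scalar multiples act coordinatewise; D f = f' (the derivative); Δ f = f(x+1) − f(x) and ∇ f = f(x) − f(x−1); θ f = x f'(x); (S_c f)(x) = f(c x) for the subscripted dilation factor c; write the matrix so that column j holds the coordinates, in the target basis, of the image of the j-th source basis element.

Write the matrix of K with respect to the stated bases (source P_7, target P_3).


image of 1: 0
image of x: 0
image of x^2: 0
image of x^3: 0
image of x^4: -96
image of x^5: 600x
image of x^6: -2160x^2 - 360
image of x^7: 5880x^3 + 2940x
each image's coordinates form column j of the matrix

the matrix is [[0, 0, 0, 0, -96, 0, -360, 0]; [0, 0, 0, 0, 0, 600, 0, 2940]; [0, 0, 0, 0, 0, 0, -2160, 0]; [0, 0, 0, 0, 0, 0, 0, 5880]] (rows listed top to bottom)


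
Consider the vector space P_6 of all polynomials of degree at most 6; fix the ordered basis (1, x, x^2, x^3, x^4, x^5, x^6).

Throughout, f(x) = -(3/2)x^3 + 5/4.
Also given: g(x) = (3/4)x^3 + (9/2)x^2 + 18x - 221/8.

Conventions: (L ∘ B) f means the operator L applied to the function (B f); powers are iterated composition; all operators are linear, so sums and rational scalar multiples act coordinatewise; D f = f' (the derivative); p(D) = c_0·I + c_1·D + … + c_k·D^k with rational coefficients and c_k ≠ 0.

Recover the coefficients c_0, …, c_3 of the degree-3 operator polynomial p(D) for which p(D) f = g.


p(D) = -(1/2)·I − D − 2·D^2 + 3·D^3, i.e. c_0 = -1/2, c_1 = -1, c_2 = -2, c_3 = 3

D^0 f = -(3/2)x^3 + 5/4
D^1 f = -(9/2)x^2
D^2 f = -9x
D^3 f = -9
matching coefficients of g against c_0 f + c_1 Df + … from the top degree down determines the c_i
solution: c_0 = -1/2, c_1 = -1, c_2 = -2, c_3 = 3


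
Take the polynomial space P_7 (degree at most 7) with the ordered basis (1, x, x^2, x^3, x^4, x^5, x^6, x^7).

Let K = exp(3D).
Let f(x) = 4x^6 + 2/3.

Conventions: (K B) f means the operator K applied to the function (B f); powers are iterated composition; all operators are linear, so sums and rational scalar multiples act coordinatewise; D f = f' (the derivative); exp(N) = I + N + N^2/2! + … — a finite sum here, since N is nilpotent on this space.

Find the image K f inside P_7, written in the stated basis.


order-1 term: 72x^5
order-2 term: 540x^4
order-3 term: 2160x^3
order-4 term: 4860x^2
order-5 term: 5832x
order-6 term: 2916
the series for exp(3D) f terminates at order 6
exp(3D) f = 4x^6 + 72x^5 + 540x^4 + 2160x^3 + 4860x^2 + 5832x + 8750/3

g(x) = 4x^6 + 72x^5 + 540x^4 + 2160x^3 + 4860x^2 + 5832x + 8750/3


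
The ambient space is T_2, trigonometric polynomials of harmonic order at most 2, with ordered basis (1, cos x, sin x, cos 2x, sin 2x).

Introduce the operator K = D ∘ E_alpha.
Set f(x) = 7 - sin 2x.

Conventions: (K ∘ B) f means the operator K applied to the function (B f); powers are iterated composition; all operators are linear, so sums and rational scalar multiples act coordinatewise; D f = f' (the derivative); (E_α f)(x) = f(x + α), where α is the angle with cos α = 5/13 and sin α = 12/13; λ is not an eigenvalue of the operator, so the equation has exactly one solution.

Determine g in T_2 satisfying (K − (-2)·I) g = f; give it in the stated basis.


the image equals g(x) = 7/2 - (17/28)cos 2x - (1/4)sin 2x

write g with unknown coordinates in the stated basis and equate coefficients in (K − (-2)·I) g = f
solving from the highest basis element down gives g = 7/2 - (17/28)cos 2x - (1/4)sin 2x
check: K g = (17/14)cos 2x - (1/2)sin 2x
so K g − (-2)·g = 7 - sin 2x = f ✓


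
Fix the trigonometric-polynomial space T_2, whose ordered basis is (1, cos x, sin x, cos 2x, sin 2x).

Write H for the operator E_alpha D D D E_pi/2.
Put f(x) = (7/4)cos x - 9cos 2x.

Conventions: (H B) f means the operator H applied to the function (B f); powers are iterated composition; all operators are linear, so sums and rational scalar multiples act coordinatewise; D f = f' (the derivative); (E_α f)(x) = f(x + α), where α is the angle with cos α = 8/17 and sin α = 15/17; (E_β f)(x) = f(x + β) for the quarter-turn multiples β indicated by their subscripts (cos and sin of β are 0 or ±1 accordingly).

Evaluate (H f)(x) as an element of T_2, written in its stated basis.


E_pi/2 f = -(7/4)sin x + 9cos 2x
D E_pi/2 f = -(7/4)cos x - 18sin 2x
D D E_pi/2 f = (7/4)sin x - 36cos 2x
D D D E_pi/2 f = (7/4)cos x + 72sin 2x
E_alpha D D D E_pi/2 f = (14/17)cos x - (105/68)sin x + (17280/289)cos 2x - (11592/289)sin 2x

g(x) = (14/17)cos x - (105/68)sin x + (17280/289)cos 2x - (11592/289)sin 2x


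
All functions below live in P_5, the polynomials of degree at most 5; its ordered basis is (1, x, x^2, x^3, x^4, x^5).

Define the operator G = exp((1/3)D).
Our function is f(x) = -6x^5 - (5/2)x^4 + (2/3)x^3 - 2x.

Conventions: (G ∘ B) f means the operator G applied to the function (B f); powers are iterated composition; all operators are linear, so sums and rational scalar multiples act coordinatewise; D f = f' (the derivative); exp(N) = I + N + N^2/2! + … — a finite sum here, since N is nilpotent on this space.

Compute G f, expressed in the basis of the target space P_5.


the result is g(x) = -6x^5 - (25/2)x^4 - (28/3)x^3 - (29/9)x^2 - (68/27)x - 113/162

order-1 term: -10x^4 - (10/3)x^3 + (2/3)x^2 - 2/3
order-2 term: -(20/3)x^3 - (5/3)x^2 + (2/9)x
order-3 term: -(20/9)x^2 - (10/27)x + 2/81
order-4 term: -(10/27)x - 5/162
order-5 term: -2/81
the series for exp((1/3)D) f terminates at order 5
exp((1/3)D) f = -6x^5 - (25/2)x^4 - (28/3)x^3 - (29/9)x^2 - (68/27)x - 113/162


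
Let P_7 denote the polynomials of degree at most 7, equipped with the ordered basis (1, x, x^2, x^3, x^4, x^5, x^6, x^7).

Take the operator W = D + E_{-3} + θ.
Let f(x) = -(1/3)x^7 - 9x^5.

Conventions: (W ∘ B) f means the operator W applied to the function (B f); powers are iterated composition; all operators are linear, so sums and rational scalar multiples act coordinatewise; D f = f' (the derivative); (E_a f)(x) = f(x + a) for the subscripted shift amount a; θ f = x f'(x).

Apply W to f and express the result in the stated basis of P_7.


the image equals g(x) = -(8/3)x^7 + (14/3)x^6 - 117x^5 + 405x^4 - 1755x^3 + 4131x^2 - 5346x + 2916

D f = -(7/3)x^6 - 45x^4
E_{-3} f = -(1/3)x^7 + 7x^6 - 72x^5 + 450x^4 - 1755x^3 + 4131x^2 - 5346x + 2916
θ f = -(7/3)x^7 - 45x^5
(D + E_{-3} + θ) f = -(8/3)x^7 + (14/3)x^6 - 117x^5 + 405x^4 - 1755x^3 + 4131x^2 - 5346x + 2916


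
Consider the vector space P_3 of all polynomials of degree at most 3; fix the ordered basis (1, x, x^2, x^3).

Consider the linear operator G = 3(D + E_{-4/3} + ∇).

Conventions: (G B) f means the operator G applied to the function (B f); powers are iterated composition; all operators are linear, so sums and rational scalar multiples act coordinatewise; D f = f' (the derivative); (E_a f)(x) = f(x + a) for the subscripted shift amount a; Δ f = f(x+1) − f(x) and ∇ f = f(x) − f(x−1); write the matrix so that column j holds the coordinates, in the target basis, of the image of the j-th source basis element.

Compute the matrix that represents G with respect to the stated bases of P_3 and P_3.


the matrix is [[3, 2, 7/3, -37/9]; [0, 3, 4, 7]; [0, 0, 3, 6]; [0, 0, 0, 3]] (rows listed top to bottom)

image of 1: 3
image of x: 3x + 2
image of x^2: 3x^2 + 4x + 7/3
image of x^3: 3x^3 + 6x^2 + 7x - 37/9
each image's coordinates form column j of the matrix


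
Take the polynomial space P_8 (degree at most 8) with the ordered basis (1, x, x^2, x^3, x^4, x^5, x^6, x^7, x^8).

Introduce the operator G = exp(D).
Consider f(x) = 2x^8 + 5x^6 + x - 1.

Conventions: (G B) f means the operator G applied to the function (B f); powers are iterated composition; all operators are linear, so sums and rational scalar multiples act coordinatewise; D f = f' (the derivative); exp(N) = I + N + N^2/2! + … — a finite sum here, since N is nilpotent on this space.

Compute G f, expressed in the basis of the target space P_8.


order-1 term: 16x^7 + 30x^5 + 1
order-2 term: 56x^6 + 75x^4
order-3 term: 112x^5 + 100x^3
order-4 term: 140x^4 + 75x^2
order-5 term: 112x^3 + 30x
order-6 term: 56x^2 + 5
order-7 term: 16x
order-8 term: 2
the series for exp(D) f terminates at order 8
exp(D) f = 2x^8 + 16x^7 + 61x^6 + 142x^5 + 215x^4 + 212x^3 + 131x^2 + 47x + 7

the result is g(x) = 2x^8 + 16x^7 + 61x^6 + 142x^5 + 215x^4 + 212x^3 + 131x^2 + 47x + 7


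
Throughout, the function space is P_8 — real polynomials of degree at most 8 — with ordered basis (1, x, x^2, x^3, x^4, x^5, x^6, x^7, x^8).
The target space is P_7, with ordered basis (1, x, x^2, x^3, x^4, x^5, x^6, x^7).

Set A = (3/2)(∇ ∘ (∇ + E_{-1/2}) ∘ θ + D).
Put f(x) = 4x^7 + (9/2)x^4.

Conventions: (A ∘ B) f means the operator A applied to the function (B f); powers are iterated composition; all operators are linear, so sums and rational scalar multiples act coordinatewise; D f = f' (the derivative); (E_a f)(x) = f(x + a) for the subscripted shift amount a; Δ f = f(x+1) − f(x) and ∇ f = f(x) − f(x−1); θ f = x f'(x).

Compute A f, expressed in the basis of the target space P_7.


θ f = 28x^7 + 18x^4
∇ θ f = 196x^6 - 588x^5 + 980x^4 - 908x^3 + 480x^2 - 124x + 10
E_{-1/2} θ f = 28x^7 - 98x^6 + 147x^5 - (209/2)x^4 + (101/4)x^3 + (69/8)x^2 - (95/16)x + 29/32
(∇ + E_{-1/2}) θ f = 28x^7 + 98x^6 - 441x^5 + (1751/2)x^4 - (3531/4)x^3 + (3909/8)x^2 - (2079/16)x + 349/32
∇ (∇ + E_{-1/2}) θ f = 196x^6 - 2695x^4 + 8892x^3 - (52773/4)x^2 + (19449/2)x - 46205/16
D f = 28x^6 + 18x^3
(∇ ∘ (∇ + E_{-1/2}) ∘ θ + D) f = 224x^6 - 2695x^4 + 8910x^3 - (52773/4)x^2 + (19449/2)x - 46205/16
((3/2)(∇ ∘ (∇ + E_{-1/2}) ∘ θ + D)) f = 336x^6 - (8085/2)x^4 + 13365x^3 - (158319/8)x^2 + (58347/4)x - 138615/32

the image equals g(x) = 336x^6 - (8085/2)x^4 + 13365x^3 - (158319/8)x^2 + (58347/4)x - 138615/32


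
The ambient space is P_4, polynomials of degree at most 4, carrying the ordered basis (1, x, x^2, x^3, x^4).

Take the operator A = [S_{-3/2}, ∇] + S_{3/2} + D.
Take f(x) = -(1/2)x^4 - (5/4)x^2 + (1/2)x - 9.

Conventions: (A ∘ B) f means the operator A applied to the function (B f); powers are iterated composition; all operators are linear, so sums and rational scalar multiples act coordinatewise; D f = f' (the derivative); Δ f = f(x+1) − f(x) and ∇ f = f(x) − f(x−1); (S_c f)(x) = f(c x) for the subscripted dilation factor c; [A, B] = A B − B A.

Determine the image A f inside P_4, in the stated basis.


the image equals g(x) = -(81/32)x^4 + (119/8)x^3 - (45/4)x^2 + (83/4)x - 347/32

∇ f = -2x^3 + 3x^2 - (9/2)x + 9/4
S_{-3/2} ∇ f = (27/4)x^3 + (27/4)x^2 + (27/4)x + 9/4
S_{-3/2} f = -(81/32)x^4 - (45/16)x^2 - (3/4)x - 9
∇ S_{-3/2} f = -(81/8)x^3 + (243/16)x^2 - (63/4)x + 147/32
[S_{-3/2}, ∇] f = (135/8)x^3 - (135/16)x^2 + (45/2)x - 75/32
S_{3/2} f = -(81/32)x^4 - (45/16)x^2 + (3/4)x - 9
D f = -2x^3 - (5/2)x + 1/2
([S_{-3/2}, ∇] + S_{3/2} + D) f = -(81/32)x^4 + (119/8)x^3 - (45/4)x^2 + (83/4)x - 347/32


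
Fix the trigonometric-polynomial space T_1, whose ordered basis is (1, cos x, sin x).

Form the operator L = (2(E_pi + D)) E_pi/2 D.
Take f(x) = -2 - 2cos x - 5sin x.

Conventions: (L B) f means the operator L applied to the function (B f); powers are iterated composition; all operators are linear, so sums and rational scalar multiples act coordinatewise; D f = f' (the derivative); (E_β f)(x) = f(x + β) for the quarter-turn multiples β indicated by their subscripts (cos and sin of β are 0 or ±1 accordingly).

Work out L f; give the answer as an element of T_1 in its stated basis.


D f = -5cos x + 2sin x
E_pi/2 D f = 2cos x + 5sin x
E_pi E_pi/2 D f = -2cos x - 5sin x
D E_pi/2 D f = 5cos x - 2sin x
(E_pi + D) E_pi/2 D f = 3cos x - 7sin x
(2(E_pi + D)) E_pi/2 D f = 6cos x - 14sin x

the result is g(x) = 6cos x - 14sin x


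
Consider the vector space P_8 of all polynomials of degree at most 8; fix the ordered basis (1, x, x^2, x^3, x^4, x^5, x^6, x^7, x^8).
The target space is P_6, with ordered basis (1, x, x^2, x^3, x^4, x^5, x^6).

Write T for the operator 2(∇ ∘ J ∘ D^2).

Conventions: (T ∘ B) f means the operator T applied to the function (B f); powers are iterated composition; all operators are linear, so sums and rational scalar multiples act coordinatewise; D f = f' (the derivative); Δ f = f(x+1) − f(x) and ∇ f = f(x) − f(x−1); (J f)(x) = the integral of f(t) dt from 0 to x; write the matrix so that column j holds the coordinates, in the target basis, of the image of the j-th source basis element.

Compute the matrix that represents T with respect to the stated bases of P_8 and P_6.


the matrix is [[0, 0, 4, -6, 8, -10, 12, -14, 16]; [0, 0, 0, 12, -24, 40, -60, 84, -112]; [0, 0, 0, 0, 24, -60, 120, -210, 336]; [0, 0, 0, 0, 0, 40, -120, 280, -560]; [0, 0, 0, 0, 0, 0, 60, -210, 560]; [0, 0, 0, 0, 0, 0, 0, 84, -336]; [0, 0, 0, 0, 0, 0, 0, 0, 112]] (rows listed top to bottom)

image of 1: 0
image of x: 0
image of x^2: 4
image of x^3: 12x - 6
image of x^4: 24x^2 - 24x + 8
image of x^5: 40x^3 - 60x^2 + 40x - 10
image of x^6: 60x^4 - 120x^3 + 120x^2 - 60x + 12
image of x^7: 84x^5 - 210x^4 + 280x^3 - 210x^2 + 84x - 14
image of x^8: 112x^6 - 336x^5 + 560x^4 - 560x^3 + 336x^2 - 112x + 16
each image's coordinates form column j of the matrix


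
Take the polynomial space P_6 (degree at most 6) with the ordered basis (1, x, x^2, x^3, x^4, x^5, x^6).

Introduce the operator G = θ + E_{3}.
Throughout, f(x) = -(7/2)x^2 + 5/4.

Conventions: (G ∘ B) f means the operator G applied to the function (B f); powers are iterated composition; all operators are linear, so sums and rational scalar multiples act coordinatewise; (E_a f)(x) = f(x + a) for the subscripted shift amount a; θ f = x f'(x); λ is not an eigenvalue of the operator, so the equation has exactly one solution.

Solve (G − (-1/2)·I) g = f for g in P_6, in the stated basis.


write g with unknown coordinates in the stated basis and equate coefficients in (G − (-1/2)·I) g = f
solving from the highest basis element down gives g = -x^2 + (12/5)x + 61/30
check: G g = -3x^2 - (6/5)x + 7/30
so G g − (-1/2)·g = -(7/2)x^2 + 5/4 = f ✓

g(x) = -x^2 + (12/5)x + 61/30


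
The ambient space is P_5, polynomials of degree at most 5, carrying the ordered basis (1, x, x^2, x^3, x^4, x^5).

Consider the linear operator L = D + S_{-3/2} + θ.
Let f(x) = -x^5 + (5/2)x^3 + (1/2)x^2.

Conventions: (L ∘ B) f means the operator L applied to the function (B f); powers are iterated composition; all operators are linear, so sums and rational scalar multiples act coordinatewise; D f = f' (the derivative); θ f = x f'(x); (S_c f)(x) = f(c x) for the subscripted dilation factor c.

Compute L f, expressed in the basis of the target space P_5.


D f = -5x^4 + (15/2)x^2 + x
S_{-3/2} f = (243/32)x^5 - (135/16)x^3 + (9/8)x^2
θ f = -5x^5 + (15/2)x^3 + x^2
(D + S_{-3/2} + θ) f = (83/32)x^5 - 5x^4 - (15/16)x^3 + (77/8)x^2 + x

the result is g(x) = (83/32)x^5 - 5x^4 - (15/16)x^3 + (77/8)x^2 + x


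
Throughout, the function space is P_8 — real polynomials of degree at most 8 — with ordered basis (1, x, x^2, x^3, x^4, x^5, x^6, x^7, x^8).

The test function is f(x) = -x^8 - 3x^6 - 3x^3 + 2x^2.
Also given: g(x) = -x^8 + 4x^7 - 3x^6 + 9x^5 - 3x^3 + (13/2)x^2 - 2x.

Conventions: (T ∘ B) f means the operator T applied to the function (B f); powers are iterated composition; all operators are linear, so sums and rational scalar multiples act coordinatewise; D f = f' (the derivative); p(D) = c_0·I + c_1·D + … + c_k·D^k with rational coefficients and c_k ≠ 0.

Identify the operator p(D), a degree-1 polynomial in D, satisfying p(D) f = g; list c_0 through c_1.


D^0 f = -x^8 - 3x^6 - 3x^3 + 2x^2
D^1 f = -8x^7 - 18x^5 - 9x^2 + 4x
matching coefficients of g against c_0 f + c_1 Df + … from the top degree down determines the c_i
solution: c_0 = 1, c_1 = -1/2

c_0 = 1, c_1 = -1/2


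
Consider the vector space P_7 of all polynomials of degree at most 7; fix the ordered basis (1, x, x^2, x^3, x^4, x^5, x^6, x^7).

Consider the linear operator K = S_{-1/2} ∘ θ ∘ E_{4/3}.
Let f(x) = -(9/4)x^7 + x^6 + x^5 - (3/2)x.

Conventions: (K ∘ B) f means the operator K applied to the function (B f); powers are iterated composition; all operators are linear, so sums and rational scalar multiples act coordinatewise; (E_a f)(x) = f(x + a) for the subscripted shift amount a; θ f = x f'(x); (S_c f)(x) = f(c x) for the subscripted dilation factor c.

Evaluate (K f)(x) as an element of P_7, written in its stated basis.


E_{4/3} f = -(9/4)x^7 - 20x^6 - 75x^5 - (460/3)x^4 - (4960/27)x^3 - 128x^2 - (2641/54)x - 6578/729
θ E_{4/3} f = -(63/4)x^7 - 120x^6 - 375x^5 - (1840/3)x^4 - (4960/9)x^3 - 256x^2 - (2641/54)x
S_{-1/2} θ E_{4/3} f = (63/512)x^7 - (15/8)x^6 + (375/32)x^5 - (115/3)x^4 + (620/9)x^3 - 64x^2 + (2641/108)x

g(x) = (63/512)x^7 - (15/8)x^6 + (375/32)x^5 - (115/3)x^4 + (620/9)x^3 - 64x^2 + (2641/108)x


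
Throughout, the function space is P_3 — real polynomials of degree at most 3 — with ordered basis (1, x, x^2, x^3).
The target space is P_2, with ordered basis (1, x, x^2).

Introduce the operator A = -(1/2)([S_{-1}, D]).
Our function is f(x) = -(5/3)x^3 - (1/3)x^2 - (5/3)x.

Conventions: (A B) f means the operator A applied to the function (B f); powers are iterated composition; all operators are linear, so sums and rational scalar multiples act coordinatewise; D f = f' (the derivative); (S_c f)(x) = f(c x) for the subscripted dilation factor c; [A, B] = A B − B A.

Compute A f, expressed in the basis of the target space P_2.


g(x) = 5x^2 - (2/3)x + 5/3

D f = -5x^2 - (2/3)x - 5/3
S_{-1} D f = -5x^2 + (2/3)x - 5/3
S_{-1} f = (5/3)x^3 - (1/3)x^2 + (5/3)x
D S_{-1} f = 5x^2 - (2/3)x + 5/3
[S_{-1}, D] f = -10x^2 + (4/3)x - 10/3
(-(1/2)([S_{-1}, D])) f = 5x^2 - (2/3)x + 5/3


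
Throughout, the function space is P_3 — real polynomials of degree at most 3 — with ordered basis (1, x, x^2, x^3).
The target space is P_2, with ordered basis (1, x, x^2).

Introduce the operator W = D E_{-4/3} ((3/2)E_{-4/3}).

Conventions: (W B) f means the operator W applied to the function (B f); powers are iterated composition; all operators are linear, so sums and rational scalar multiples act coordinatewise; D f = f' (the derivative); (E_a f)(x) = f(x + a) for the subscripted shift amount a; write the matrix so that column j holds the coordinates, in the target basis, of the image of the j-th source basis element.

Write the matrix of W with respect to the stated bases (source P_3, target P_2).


image of 1: 0
image of x: 3/2
image of x^2: 3x - 8
image of x^3: (9/2)x^2 - 24x + 32
each image's coordinates form column j of the matrix

the matrix is [[0, 3/2, -8, 32]; [0, 0, 3, -24]; [0, 0, 0, 9/2]] (rows listed top to bottom)


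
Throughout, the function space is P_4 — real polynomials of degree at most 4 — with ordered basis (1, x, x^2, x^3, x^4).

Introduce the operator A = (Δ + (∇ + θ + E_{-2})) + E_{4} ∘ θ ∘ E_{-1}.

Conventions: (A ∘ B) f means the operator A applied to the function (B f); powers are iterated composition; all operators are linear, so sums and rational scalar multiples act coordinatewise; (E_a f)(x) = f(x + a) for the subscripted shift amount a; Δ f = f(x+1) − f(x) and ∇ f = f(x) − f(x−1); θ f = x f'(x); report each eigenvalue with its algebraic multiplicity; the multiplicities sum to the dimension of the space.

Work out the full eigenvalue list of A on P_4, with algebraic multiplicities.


λ = 1 (multiplicity 1), λ = 3 (multiplicity 1), λ = 5 (multiplicity 1), λ = 7 (multiplicity 1), λ = 9 (multiplicity 1)

image of 1: 1
image of x: 3x + 4
image of x^2: 5x^2 + 14x + 28
image of x^3: 7x^3 + 30x^2 + 111x + 102
image of x^4: 9x^4 + 52x^3 + 276x^2 + 516x + 448
the matrix is upper triangular; its diagonal is (1, 3, 5, 7, 9)
for a triangular matrix the eigenvalues are the diagonal entries, with algebraic multiplicity their repetition count


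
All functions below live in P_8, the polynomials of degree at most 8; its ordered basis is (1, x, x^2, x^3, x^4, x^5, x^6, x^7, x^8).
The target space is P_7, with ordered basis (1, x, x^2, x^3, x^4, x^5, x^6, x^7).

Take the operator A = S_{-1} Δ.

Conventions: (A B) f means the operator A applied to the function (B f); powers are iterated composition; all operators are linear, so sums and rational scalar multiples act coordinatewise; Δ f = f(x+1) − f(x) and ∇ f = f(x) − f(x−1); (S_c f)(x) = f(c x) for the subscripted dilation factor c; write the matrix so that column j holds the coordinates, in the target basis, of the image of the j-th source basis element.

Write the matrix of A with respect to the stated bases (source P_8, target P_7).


image of 1: 0
image of x: 1
image of x^2: -2x + 1
image of x^3: 3x^2 - 3x + 1
image of x^4: -4x^3 + 6x^2 - 4x + 1
image of x^5: 5x^4 - 10x^3 + 10x^2 - 5x + 1
image of x^6: -6x^5 + 15x^4 - 20x^3 + 15x^2 - 6x + 1
image of x^7: 7x^6 - 21x^5 + 35x^4 - 35x^3 + 21x^2 - 7x + 1
image of x^8: -8x^7 + 28x^6 - 56x^5 + 70x^4 - 56x^3 + 28x^2 - 8x + 1
each image's coordinates form column j of the matrix

the matrix is [[0, 1, 1, 1, 1, 1, 1, 1, 1]; [0, 0, -2, -3, -4, -5, -6, -7, -8]; [0, 0, 0, 3, 6, 10, 15, 21, 28]; [0, 0, 0, 0, -4, -10, -20, -35, -56]; [0, 0, 0, 0, 0, 5, 15, 35, 70]; [0, 0, 0, 0, 0, 0, -6, -21, -56]; [0, 0, 0, 0, 0, 0, 0, 7, 28]; [0, 0, 0, 0, 0, 0, 0, 0, -8]] (rows listed top to bottom)


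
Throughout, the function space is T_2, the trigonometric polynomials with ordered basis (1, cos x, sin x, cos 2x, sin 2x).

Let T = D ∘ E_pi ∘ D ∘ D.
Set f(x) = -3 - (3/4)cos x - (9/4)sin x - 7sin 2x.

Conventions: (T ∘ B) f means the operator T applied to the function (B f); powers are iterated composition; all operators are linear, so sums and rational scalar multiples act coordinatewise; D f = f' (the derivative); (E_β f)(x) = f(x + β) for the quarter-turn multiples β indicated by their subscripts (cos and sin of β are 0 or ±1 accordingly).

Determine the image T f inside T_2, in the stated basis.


the image equals g(x) = -(9/4)cos x + (3/4)sin x + 56cos 2x

D f = -(9/4)cos x + (3/4)sin x - 14cos 2x
D D f = (3/4)cos x + (9/4)sin x + 28sin 2x
E_pi D D f = -(3/4)cos x - (9/4)sin x + 28sin 2x
D E_pi D D f = -(9/4)cos x + (3/4)sin x + 56cos 2x


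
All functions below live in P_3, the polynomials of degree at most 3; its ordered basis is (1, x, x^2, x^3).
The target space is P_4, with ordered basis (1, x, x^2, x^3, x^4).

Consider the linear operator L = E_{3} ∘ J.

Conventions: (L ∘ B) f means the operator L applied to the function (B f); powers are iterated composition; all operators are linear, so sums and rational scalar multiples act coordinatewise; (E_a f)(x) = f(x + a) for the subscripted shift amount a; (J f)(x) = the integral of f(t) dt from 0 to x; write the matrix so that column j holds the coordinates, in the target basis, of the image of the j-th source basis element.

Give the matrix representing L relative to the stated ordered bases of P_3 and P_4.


image of 1: x + 3
image of x: (1/2)x^2 + 3x + 9/2
image of x^2: (1/3)x^3 + 3x^2 + 9x + 9
image of x^3: (1/4)x^4 + 3x^3 + (27/2)x^2 + 27x + 81/4
each image's coordinates form column j of the matrix

the matrix is [[3, 9/2, 9, 81/4]; [1, 3, 9, 27]; [0, 1/2, 3, 27/2]; [0, 0, 1/3, 3]; [0, 0, 0, 1/4]] (rows listed top to bottom)


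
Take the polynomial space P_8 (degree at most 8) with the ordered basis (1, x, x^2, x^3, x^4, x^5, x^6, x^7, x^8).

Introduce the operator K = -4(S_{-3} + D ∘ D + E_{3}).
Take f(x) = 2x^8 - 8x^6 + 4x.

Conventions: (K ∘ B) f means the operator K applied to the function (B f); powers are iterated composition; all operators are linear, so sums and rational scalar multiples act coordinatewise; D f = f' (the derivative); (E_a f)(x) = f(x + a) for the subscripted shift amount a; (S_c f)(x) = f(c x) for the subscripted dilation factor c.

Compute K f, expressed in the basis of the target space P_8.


S_{-3} f = 13122x^8 - 5832x^6 - 12x
D f = 16x^7 - 48x^5 + 4
D D f = 112x^6 - 240x^4
E_{3} f = 2x^8 + 48x^7 + 496x^6 + 2880x^5 + 10260x^4 + 22896x^3 + 31104x^2 + 23332x + 7302
(S_{-3} + D ∘ D + E_{3}) f = 13124x^8 + 48x^7 - 5224x^6 + 2880x^5 + 10020x^4 + 22896x^3 + 31104x^2 + 23320x + 7302
(-4(S_{-3} + D ∘ D + E_{3})) f = -52496x^8 - 192x^7 + 20896x^6 - 11520x^5 - 40080x^4 - 91584x^3 - 124416x^2 - 93280x - 29208

g(x) = -52496x^8 - 192x^7 + 20896x^6 - 11520x^5 - 40080x^4 - 91584x^3 - 124416x^2 - 93280x - 29208


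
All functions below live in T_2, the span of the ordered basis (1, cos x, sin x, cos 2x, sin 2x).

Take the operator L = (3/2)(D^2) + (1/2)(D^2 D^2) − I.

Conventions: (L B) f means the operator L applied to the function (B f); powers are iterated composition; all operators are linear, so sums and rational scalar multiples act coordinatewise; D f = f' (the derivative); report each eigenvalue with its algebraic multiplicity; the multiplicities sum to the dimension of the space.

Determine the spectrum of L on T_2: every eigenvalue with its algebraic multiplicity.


image of 1: -1
image of cos x: -2cos x
image of sin x: -2sin x
image of cos 2x: cos 2x
image of sin 2x: sin 2x
the matrix is diagonal; its diagonal is (-1, -2, -2, 1, 1)
for a triangular matrix the eigenvalues are the diagonal entries, with algebraic multiplicity their repetition count

λ = -2 (multiplicity 2), λ = -1 (multiplicity 1), λ = 1 (multiplicity 2)


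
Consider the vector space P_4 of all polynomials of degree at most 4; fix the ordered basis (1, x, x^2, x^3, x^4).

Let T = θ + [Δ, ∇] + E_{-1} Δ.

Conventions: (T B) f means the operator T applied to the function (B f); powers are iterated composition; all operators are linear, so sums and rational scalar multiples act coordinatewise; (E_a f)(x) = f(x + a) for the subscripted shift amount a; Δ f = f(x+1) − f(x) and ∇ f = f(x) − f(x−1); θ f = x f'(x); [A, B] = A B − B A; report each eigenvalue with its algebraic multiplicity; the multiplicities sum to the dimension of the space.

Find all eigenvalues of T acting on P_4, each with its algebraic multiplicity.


image of 1: 0
image of x: x + 1
image of x^2: 2x^2 + 2x - 1
image of x^3: 3x^3 + 3x^2 - 3x + 1
image of x^4: 4x^4 + 4x^3 - 6x^2 + 4x - 1
the matrix is upper triangular; its diagonal is (0, 1, 2, 3, 4)
for a triangular matrix the eigenvalues are the diagonal entries, with algebraic multiplicity their repetition count

λ = 0 (multiplicity 1), λ = 1 (multiplicity 1), λ = 2 (multiplicity 1), λ = 3 (multiplicity 1), λ = 4 (multiplicity 1)


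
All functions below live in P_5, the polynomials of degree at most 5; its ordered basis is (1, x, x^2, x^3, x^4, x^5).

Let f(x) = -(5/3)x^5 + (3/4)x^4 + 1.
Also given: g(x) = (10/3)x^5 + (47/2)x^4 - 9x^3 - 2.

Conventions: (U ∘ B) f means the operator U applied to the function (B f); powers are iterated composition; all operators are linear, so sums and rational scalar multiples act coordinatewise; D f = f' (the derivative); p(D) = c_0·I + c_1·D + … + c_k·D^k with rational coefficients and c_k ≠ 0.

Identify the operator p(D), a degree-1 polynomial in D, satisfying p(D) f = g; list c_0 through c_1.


c_0 = -2, c_1 = -3

D^0 f = -(5/3)x^5 + (3/4)x^4 + 1
D^1 f = -(25/3)x^4 + 3x^3
matching coefficients of g against c_0 f + c_1 Df + … from the top degree down determines the c_i
solution: c_0 = -2, c_1 = -3


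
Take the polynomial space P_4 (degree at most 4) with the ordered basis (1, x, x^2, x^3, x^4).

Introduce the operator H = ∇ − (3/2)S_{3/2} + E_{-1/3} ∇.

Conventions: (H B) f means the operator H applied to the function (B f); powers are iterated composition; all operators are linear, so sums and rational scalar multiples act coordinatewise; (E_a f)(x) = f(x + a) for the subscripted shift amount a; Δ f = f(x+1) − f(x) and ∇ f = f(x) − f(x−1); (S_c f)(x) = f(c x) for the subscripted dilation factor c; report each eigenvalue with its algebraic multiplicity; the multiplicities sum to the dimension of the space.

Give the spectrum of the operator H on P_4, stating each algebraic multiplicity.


image of 1: -3/2
image of x: -(9/4)x + 2
image of x^2: -(27/8)x^2 + 4x - 8/3
image of x^3: -(81/16)x^3 + 6x^2 - 8x + 10/3
image of x^4: -(243/32)x^4 + 8x^3 - 16x^2 + (40/3)x - 112/27
the matrix is upper triangular; its diagonal is (-3/2, -9/4, -27/8, -81/16, -243/32)
for a triangular matrix the eigenvalues are the diagonal entries, with algebraic multiplicity their repetition count

λ = -243/32 (multiplicity 1), λ = -81/16 (multiplicity 1), λ = -27/8 (multiplicity 1), λ = -9/4 (multiplicity 1), λ = -3/2 (multiplicity 1)


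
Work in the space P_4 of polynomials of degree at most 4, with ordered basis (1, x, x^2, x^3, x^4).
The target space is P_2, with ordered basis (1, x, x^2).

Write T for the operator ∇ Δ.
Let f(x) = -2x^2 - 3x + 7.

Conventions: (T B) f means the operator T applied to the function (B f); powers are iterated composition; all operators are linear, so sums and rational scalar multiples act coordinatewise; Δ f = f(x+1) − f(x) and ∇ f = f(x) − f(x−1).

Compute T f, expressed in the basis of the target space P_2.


g(x) = -4

Δ f = -4x - 5
∇ Δ f = -4


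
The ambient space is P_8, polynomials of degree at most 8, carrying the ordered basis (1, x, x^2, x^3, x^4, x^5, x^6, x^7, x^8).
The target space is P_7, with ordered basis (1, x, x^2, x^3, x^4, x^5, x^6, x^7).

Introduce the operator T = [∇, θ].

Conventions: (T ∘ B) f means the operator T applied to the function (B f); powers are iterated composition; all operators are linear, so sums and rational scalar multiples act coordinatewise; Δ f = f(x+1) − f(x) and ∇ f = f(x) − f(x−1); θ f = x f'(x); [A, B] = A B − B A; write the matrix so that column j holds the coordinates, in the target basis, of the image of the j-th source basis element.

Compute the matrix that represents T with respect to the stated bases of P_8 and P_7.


image of 1: 0
image of x: 1
image of x^2: 2x - 2
image of x^3: 3x^2 - 6x + 3
image of x^4: 4x^3 - 12x^2 + 12x - 4
image of x^5: 5x^4 - 20x^3 + 30x^2 - 20x + 5
image of x^6: 6x^5 - 30x^4 + 60x^3 - 60x^2 + 30x - 6
image of x^7: 7x^6 - 42x^5 + 105x^4 - 140x^3 + 105x^2 - 42x + 7
image of x^8: 8x^7 - 56x^6 + 168x^5 - 280x^4 + 280x^3 - 168x^2 + 56x - 8
each image's coordinates form column j of the matrix

the matrix is [[0, 1, -2, 3, -4, 5, -6, 7, -8]; [0, 0, 2, -6, 12, -20, 30, -42, 56]; [0, 0, 0, 3, -12, 30, -60, 105, -168]; [0, 0, 0, 0, 4, -20, 60, -140, 280]; [0, 0, 0, 0, 0, 5, -30, 105, -280]; [0, 0, 0, 0, 0, 0, 6, -42, 168]; [0, 0, 0, 0, 0, 0, 0, 7, -56]; [0, 0, 0, 0, 0, 0, 0, 0, 8]] (rows listed top to bottom)


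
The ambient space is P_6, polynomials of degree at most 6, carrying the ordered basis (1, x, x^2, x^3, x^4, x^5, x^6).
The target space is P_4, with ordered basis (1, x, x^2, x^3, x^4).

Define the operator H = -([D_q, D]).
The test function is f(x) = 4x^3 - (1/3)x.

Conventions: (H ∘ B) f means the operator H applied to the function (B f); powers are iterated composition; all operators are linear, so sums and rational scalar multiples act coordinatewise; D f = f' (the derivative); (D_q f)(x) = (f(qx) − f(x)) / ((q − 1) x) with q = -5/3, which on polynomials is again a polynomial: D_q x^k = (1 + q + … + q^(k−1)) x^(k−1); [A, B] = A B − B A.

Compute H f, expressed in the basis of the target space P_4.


D f = 12x^2 - 1/3
D_q D f = -8x
D_q f = (76/9)x^2 - 1/3
D D_q f = (152/9)x
[D_q, D] f = -(224/9)x
(-([D_q, D])) f = (224/9)x

the image equals g(x) = (224/9)x
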